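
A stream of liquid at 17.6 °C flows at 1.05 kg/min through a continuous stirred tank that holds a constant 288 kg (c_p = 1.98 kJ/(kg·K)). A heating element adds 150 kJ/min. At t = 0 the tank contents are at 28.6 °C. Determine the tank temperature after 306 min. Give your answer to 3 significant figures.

69.7 °C

M c_p dT/dt = ṁ c_p (T_in − T) + Q̇.
Rearrange: dT/dt = (T_ss − T)/τ with τ = M/ṁ = 274.29 min and T_ss = T_in + Q̇/(ṁ c_p) = 89.750 °C.
Integrating: T(t) = T_ss + (T₀ − T_ss) e^(−t/τ).
T(306) = 89.750 + (-61.150)·e^(−306/274.29) = 89.750 + (-61.150)·0.32771 = 69.711 °C.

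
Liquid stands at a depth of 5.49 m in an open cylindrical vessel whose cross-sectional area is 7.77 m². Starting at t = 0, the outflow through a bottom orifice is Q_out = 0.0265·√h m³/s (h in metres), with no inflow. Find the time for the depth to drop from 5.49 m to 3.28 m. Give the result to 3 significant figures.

A dh/dt = −Q_out = −0.0265 √h.
∫ h^(−1/2) dh = −(0.0265/A) ∫ dt, giving 2√h = 2√h₀ − (0.0265/A) t.
t = 2A(√h₀ − √h)/0.0265 = 2·7.77·(√5.49 − √3.28)/0.0265
  = 15.540 × (2.3431 − 1.8111) / 0.0265 = 311.97 s.

312 s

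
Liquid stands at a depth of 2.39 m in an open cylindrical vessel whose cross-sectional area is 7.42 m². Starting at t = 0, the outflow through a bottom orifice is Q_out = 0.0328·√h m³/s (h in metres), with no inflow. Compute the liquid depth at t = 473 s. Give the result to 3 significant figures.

0.251 m

A dh/dt = −Q_out = −0.0328 √h.
Separate and integrate: 2(√h − √h₀) = −(0.0328/A) t.
√h = √2.39 − 0.0328·473/(2·7.42) = 1.5460 − 1.0454 = 0.50052.
h = 0.50052² = 0.25052 m.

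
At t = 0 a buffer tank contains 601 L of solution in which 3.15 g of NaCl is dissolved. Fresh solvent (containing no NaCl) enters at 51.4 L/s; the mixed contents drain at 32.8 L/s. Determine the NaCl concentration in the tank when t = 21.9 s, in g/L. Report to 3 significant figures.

0.00125 g/L

Let m(t) be the amount of NaCl. Volume: V(t) = V₀ + (Q_in − Q_out) t = 601 + 18.600 t; V(21.9) = 1008.3 L.
No NaCl enters, so dm/dt = −Q_out · (m/V).
dm/m = −Q_out dt/(V₀ + 18.600 t); integrating gives ln(m/m₀) = −(Q_out/(Q_in−Q_out)) ln(V/V₀).
m = m₀ (V₀/V)^(Q_out/(Q_in−Q_out)) = 3.15 × (601/1008.3)^(1.7634) = 1.2648 g.
C = m/V = 1.2648/1008.3 = 0.0012543 g/L.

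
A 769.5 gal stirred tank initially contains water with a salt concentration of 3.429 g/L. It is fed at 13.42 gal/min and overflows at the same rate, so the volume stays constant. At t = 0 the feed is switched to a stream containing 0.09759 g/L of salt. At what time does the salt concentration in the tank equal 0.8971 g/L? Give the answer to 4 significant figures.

81.83 min

Species balance: V dC/dt = Q(C_in − C) ⇒ τ = V/Q = 57.3398 min.
C(t) = C_in + (C₀ − C_in) e^(−t/τ). Set C = 0.8971 and solve for t:
e^(−t/τ) = (C − C_in)/(C₀ − C_in) = (0.8971 − 0.09759)/(3.429 − 0.09759) = 0.239991
t = −τ ln(…) = 57.3398 × 1.42715 = 81.8326 min.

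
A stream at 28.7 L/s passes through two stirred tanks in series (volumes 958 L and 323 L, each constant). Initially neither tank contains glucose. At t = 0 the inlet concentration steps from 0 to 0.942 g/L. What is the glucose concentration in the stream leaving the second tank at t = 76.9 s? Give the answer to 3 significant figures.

0.801 g/L

Time constants: τᵢ = Vᵢ/Q for each well-mixed tank.
τ₁ = 958/28.7 = 33.380 s; τ₂ = 323/28.7 = 11.254 s.
Solving the cascade with C₁(0)=C₂(0)=0 gives C₂(t) = C_in[1 − (τ₁ e^(−t/τ₁) − τ₂ e^(−t/τ₂))/(τ₁ − τ₂)].
At t = 76.9: e^(−t/τ₁) = 0.099880, e^(−t/τ₂) = 0.0010777.
C₂ = 0.942·[1 − (33.380·0.099880 − 11.254·0.0010777)/(22.125)] = 0.942·0.84986 = 0.80057 g/L.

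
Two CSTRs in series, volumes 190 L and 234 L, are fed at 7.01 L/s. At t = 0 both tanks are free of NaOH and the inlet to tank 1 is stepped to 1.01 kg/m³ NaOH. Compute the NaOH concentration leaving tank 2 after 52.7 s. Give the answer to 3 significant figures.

Species balance on tank i: dCᵢ/dt = (Cᵢ₋₁ − Cᵢ)/τᵢ with τᵢ = Vᵢ/Q.
τ₁ = 190/7.01 = 27.104 s; τ₂ = 234/7.01 = 33.381 s.
Solving the cascade with C₁(0)=C₂(0)=0 gives C₂(t) = C_in[1 − (τ₁ e^(−t/τ₁) − τ₂ e^(−t/τ₂))/(τ₁ − τ₂)].
At t = 52.7: e^(−t/τ₁) = 0.14308, e^(−t/τ₂) = 0.20623.
C₂ = 1.01·[1 − (27.104·0.14308 − 33.381·0.20623)/(-6.2767)] = 1.01·0.52106 = 0.52627 kg/m³.

0.526 kg/m³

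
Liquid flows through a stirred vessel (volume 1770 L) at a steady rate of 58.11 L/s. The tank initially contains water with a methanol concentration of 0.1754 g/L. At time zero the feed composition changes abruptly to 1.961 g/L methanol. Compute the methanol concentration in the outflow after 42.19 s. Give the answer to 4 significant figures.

1.514 g/L

Species balance on the tank: V dC/dt = Q(C_in − C).
So dC/dt = (C_in − C)/τ with τ = V/Q = 1770/58.11 = 30.4595 s.
C approaches C_in exponentially: C(t) = C_in + (C₀ − C_in) e^(−t/τ).
C(42.19) = 1.961 + (0.1754 − 1.961)·e^(−42.19/30.4595) = 1.961 + (-1.78560)·0.250294 = 1.51408 g/L.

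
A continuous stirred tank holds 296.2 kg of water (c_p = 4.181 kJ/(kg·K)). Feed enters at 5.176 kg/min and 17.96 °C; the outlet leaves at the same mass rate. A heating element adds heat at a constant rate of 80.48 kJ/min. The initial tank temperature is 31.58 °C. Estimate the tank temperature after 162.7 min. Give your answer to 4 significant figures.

22.26 °C

M c_p dT/dt = ṁ c_p (T_in − T) + Q̇.
τ = M/ṁ = 57.2257 min; T_ss = T_in + Q̇/(ṁ c_p) = 17.96 + 80.48/(5.176·4.181) = 21.6789 °C.
Solution: T(t) = T_ss + (T₀ − T_ss) e^(−t/τ).
T(162.7) = 21.6789 + (9.90111)·e^(−162.7/57.2257) = 21.6789 + (9.90111)·0.0582431 = 22.2556 °C.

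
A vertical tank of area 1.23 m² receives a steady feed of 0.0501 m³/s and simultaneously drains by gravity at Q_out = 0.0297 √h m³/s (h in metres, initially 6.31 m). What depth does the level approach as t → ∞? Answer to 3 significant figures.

Accumulation of liquid (constant cross-section A): A dh/dt = Q_in − 0.0297 √h. At steady state dh/dt = 0:
Q_in = 0.0297 √h_ss ⇒ √h_ss = 0.0501/0.0297 = 1.6869.
h_ss = 1.6869² = 2.8455 m. (Since h₀ = 6.31 m > h_ss, the level will fall toward this value.)

2.85 m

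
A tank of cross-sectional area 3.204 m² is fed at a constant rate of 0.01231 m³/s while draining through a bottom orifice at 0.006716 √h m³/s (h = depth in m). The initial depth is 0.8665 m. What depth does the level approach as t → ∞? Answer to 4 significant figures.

Volume balance on the tank: A dh/dt = Q_in − 0.006716 √h. At steady state dh/dt = 0:
Q_in = 0.006716 √h_ss ⇒ √h_ss = 0.01231/0.006716 = 1.83294.
h_ss = 1.83294² = 3.35966 m. (Since h₀ = 0.8665 m < h_ss, the level will rise toward this value.)

3.360 m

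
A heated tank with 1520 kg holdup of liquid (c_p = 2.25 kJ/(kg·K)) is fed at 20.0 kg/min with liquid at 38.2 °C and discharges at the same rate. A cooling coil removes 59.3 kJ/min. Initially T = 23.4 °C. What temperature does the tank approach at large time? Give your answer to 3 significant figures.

Energy balance: M c_p dT/dt = ṁ c_p (T_in − T) − 59.3.
At steady state dT/dt = 0 ⇒ T_ss = T_in − Q̇/(ṁ c_p) = 38.2 − 59.3/(20.0·2.25) = 36.882 °C.

36.9 °C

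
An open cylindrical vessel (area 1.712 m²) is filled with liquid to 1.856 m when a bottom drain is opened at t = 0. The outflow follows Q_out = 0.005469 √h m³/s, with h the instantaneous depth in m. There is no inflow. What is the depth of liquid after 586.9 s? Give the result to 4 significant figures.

0.1806 m

With no inflow, A dh/dt = −0.005469 √h.
This is separable: 2 d(√h)/dt = −0.005469/A, so √h = √h₀ − (0.005469/(2A)) t.
√h = √1.856 − 0.005469·586.9/(2·1.712) = 1.36235 − 0.937429 = 0.424922.
h = 0.424922² = 0.180559 m.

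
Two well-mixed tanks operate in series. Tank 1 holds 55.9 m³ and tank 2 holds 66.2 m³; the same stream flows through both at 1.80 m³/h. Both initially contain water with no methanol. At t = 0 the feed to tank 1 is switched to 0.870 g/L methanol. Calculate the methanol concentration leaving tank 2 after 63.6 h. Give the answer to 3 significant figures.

0.487 g/L

Time constants: τᵢ = Vᵢ/Q for each well-mixed tank.
τ₁ = 55.9/1.80 = 31.056 h; τ₂ = 66.2/1.80 = 36.778 h.
Tank 1: C₁ = C_in(1 − e^(−t/τ₁)). Tank 2 (τ₁ ≠ τ₂): C₂ = C_in[1 − (τ₁ e^(−t/τ₁) − τ₂ e^(−t/τ₂))/(τ₁ − τ₂)].
At t = 63.6: e^(−t/τ₁) = 0.12900, e^(−t/τ₂) = 0.17741.
C₂ = 0.870·[1 − (31.056·0.12900 − 36.778·0.17741)/(-5.7222)] = 0.870·0.55988 = 0.48709 g/L.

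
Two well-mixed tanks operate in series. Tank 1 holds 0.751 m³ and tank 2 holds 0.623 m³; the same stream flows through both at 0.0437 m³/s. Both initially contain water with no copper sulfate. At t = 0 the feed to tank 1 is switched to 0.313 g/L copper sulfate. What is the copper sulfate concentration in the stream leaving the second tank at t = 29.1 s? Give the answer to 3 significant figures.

Species balance on tank i: dCᵢ/dt = (Cᵢ₋₁ − Cᵢ)/τᵢ with τᵢ = Vᵢ/Q.
τ₁ = 0.751/0.0437 = 17.185 s; τ₂ = 0.623/0.0437 = 14.256 s.
Solving the cascade with C₁(0)=C₂(0)=0 gives C₂(t) = C_in[1 − (τ₁ e^(−t/τ₁) − τ₂ e^(−t/τ₂))/(τ₁ − τ₂)].
At t = 29.1: e^(−t/τ₁) = 0.18391, e^(−t/τ₂) = 0.12987.
C₂ = 0.313·[1 − (17.185·0.18391 − 14.256·0.12987)/(2.9291)] = 0.313·0.55307 = 0.17311 g/L.

0.173 g/L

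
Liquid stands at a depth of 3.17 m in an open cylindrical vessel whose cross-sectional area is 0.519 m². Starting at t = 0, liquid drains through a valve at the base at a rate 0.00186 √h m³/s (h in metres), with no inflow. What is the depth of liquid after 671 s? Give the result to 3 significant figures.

With no inflow, A dh/dt = −0.00186 √h.
Separate and integrate: 2(√h − √h₀) = −(0.00186/A) t.
√h = √3.17 − 0.00186·671/(2·0.519) = 1.7804 − 1.2024 = 0.57808.
h = 0.57808² = 0.33418 m.

0.334 m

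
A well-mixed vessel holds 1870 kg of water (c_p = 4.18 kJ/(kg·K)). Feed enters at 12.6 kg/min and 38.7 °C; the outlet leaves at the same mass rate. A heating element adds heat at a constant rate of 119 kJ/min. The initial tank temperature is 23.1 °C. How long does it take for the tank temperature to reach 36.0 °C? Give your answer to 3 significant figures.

190 min

M c_p dT/dt = ṁ c_p (T_in − T) + Q̇.
τ = M/ṁ = 148.41 min; T_ss = T_in + Q̇/(ṁ c_p) = 40.959 °C.
T(t) = T_ss + (T₀ − T_ss) e^(−t/τ). Set T = 36.0:
e^(−t/τ) = (36.0 − 40.959)/(23.1 − 40.959) = 0.27769
t = −148.41 · ln(0.27769) = 190.15 min.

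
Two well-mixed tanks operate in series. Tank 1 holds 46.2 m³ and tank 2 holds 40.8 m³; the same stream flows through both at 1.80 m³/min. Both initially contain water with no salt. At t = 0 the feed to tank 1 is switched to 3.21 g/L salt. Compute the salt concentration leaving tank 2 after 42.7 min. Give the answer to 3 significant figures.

1.69 g/L

Time constants: τᵢ = Vᵢ/Q for each well-mixed tank.
τ₁ = 46.2/1.80 = 25.667 min; τ₂ = 40.8/1.80 = 22.667 min.
Tank 1: C₁ = C_in(1 − e^(−t/τ₁)). Tank 2 (τ₁ ≠ τ₂): C₂ = C_in[1 − (τ₁ e^(−t/τ₁) − τ₂ e^(−t/τ₂))/(τ₁ − τ₂)].
At t = 42.7: e^(−t/τ₁) = 0.18945, e^(−t/τ₂) = 0.15201.
C₂ = 3.21·[1 − (25.667·0.18945 − 22.667·0.15201)/(3.0000)] = 3.21·0.52766 = 1.6938 g/L.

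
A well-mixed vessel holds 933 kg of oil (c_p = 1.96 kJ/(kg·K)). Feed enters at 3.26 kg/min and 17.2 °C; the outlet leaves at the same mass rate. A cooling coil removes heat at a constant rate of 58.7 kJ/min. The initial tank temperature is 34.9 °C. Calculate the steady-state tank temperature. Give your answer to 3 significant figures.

8.01 °C

Unsteady energy balance on the tank contents: M c_p dT/dt = ṁ c_p (T_in − T) − 58.7.
At steady state dT/dt = 0 ⇒ T_ss = T_in − Q̇/(ṁ c_p) = 17.2 − 58.7/(3.26·1.96) = 8.0132 °C.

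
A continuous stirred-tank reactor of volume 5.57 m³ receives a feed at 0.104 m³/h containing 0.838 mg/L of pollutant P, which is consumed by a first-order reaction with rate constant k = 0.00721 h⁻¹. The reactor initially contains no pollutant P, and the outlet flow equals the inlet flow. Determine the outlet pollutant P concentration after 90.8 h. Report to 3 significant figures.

Accumulation = in − out − consumed: V dC/dt = Q C_in − Q C − k V C.
This is linear with rate a = Q/V + k = 0.025881 h⁻¹.
C_ss = Q C_in/(Q + kV) = 0.60455 mg/L; C(t) = C_ss + (C₀ − C_ss) e^(−a t).
C(90.8) = 0.60455 + (-0.60455)·e^(−0.025881·90.8) = 0.60455 + (-0.60455)·0.095366 = 0.54690 mg/L.

0.547 mg/L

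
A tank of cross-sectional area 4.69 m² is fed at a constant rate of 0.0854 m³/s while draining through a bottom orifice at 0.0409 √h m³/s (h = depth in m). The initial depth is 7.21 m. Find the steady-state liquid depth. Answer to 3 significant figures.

4.36 m

Accumulation of liquid (constant cross-section A): A dh/dt = Q_in − 0.0409 √h. At steady state dh/dt = 0:
Q_in = 0.0409 √h_ss ⇒ √h_ss = 0.0854/0.0409 = 2.0880.
h_ss = 2.0880² = 4.3598 m. (Since h₀ = 7.21 m > h_ss, the level will fall toward this value.)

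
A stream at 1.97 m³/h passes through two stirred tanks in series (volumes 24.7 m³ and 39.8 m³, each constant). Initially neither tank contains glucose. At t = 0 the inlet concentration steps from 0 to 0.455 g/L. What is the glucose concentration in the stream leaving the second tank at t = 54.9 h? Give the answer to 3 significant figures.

Species balance on tank i: dCᵢ/dt = (Cᵢ₋₁ − Cᵢ)/τᵢ with τᵢ = Vᵢ/Q.
τ₁ = 24.7/1.97 = 12.538 h; τ₂ = 39.8/1.97 = 20.203 h.
Tank 1: C₁ = C_in(1 − e^(−t/τ₁)). Tank 2 (τ₁ ≠ τ₂): C₂ = C_in[1 − (τ₁ e^(−t/τ₁) − τ₂ e^(−t/τ₂))/(τ₁ − τ₂)].
At t = 54.9: e^(−t/τ₁) = 0.012542, e^(−t/τ₂) = 0.066045.
C₂ = 0.455·[1 − (12.538·0.012542 − 20.203·0.066045)/(-7.6650)] = 0.455·0.84644 = 0.38513 g/L.

0.385 g/L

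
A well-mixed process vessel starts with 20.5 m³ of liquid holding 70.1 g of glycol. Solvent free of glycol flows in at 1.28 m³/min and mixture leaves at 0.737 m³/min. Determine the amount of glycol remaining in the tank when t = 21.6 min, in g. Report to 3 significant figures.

Total volume: dV/dt = Q_in − Q_out = 0.54300 m³/min, so V(t) = 20.5 + 0.54300 t and V(21.6) = 32.229 m³.
Species balance (pure solvent in): dm/dt = −Q_out · m/V(t).
Separate: dm/m = −Q_out dt/V(t) ⇒ ln(m/m₀) = −(Q_out/(Q_in−Q_out)) ln(V/V₀).
m = m₀ (V₀/V)^(Q_out/(Q_in−Q_out)) = 70.1 × (20.5/32.229)^(1.3573) = 37.934 g.

37.9 g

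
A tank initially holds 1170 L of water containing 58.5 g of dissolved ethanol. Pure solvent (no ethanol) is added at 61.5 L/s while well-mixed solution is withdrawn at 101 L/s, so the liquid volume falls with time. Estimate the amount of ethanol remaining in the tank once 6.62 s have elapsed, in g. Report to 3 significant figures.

Let m(t) be the amount of ethanol. Volume: V(t) = V₀ + (Q_in − Q_out) t = 1170 − 39.500 t; V(6.62) = 908.51 L.
Species balance (pure solvent in): dm/dt = −Q_out · m/V(t).
dm/m = −Q_out dt/(V₀ − 39.500 t); integrating gives ln(m/m₀) = −(Q_out/(Q_in−Q_out)) ln(V/V₀).
m = m₀ (V₀/V)^(Q_out/(Q_in−Q_out)) = 58.5 × (1170/908.51)^(-2.5570) = 30.638 g.

30.6 g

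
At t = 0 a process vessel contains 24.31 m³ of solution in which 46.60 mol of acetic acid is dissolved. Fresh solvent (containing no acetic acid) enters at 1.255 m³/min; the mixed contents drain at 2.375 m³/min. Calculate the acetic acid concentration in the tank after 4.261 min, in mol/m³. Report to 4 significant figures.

Total volume: dV/dt = Q_in − Q_out = -1.12000 m³/min, so V(t) = 24.31 − 1.12000 t and V(4.261) = 19.5377 m³.
No acetic acid enters, so dm/dt = −Q_out · (m/V).
dm/m = −Q_out dt/(V₀ − 1.12000 t); integrating gives ln(m/m₀) = −(Q_out/(Q_in−Q_out)) ln(V/V₀).
m = m₀ (V₀/V)^(Q_out/(Q_in−Q_out)) = 46.60 × (24.31/19.5377)^(-2.12054) = 29.3171 mol.
C = m/V = 29.3171/19.5377 = 1.50054 mol/m³.

1.501 mol/m³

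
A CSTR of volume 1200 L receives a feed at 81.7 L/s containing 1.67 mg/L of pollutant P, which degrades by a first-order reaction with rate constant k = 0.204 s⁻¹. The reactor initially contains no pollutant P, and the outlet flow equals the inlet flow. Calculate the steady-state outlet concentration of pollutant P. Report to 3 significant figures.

Accumulation = in − out − consumed: V dC/dt = Q C_in − Q C − k V C.
Steady state (dC/dt = 0): C_ss = Q C_in/(Q + kV) = C_in/(1 + kV/Q).
C_ss = 81.7·1.67/(81.7 + 0.204·1200) = 136.44/326.50 = 0.41788 mg/L.

0.418 mg/L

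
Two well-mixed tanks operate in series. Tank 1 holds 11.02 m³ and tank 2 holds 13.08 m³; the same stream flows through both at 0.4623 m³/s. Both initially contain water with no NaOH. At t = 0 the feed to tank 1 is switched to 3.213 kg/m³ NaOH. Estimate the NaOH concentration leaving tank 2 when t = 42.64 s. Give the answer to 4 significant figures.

Each tank obeys Vᵢ dCᵢ/dt = Q(Cᵢ₋₁ − Cᵢ), so τᵢ = Vᵢ/Q.
τ₁ = 11.02/0.4623 = 23.8373 s; τ₂ = 13.08/0.4623 = 28.2933 s.
Solving the cascade with C₁(0)=C₂(0)=0 gives C₂(t) = C_in[1 − (τ₁ e^(−t/τ₁) − τ₂ e^(−t/τ₂))/(τ₁ − τ₂)].
At t = 42.64: e^(−t/τ₁) = 0.167162, e^(−t/τ₂) = 0.221558.
C₂ = 3.213·[1 − (23.8373·0.167162 − 28.2933·0.221558)/(-4.45598)] = 3.213·0.487449 = 1.56617 kg/m³.

1.566 kg/m³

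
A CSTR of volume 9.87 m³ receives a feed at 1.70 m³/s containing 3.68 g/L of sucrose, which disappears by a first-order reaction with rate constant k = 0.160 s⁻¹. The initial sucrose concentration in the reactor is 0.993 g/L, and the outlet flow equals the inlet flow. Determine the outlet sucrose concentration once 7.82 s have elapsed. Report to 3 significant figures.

1.84 g/L

Species balance: V dC/dt = Q C_in − Q C − k V C.
dC/dt = (Q/V) C_in − (Q/V + k) C; effective rate a = Q/V + k = 0.17224 + 0.160 = 0.33224 s⁻¹.
C_ss = Q C_in/(Q + kV) = 1.9078 g/L; C(t) = C_ss + (C₀ − C_ss) e^(−a t).
C(7.82) = 1.9078 + (-0.91478)·e^(−0.33224·7.82) = 1.9078 + (-0.91478)·0.074414 = 1.8397 g/L.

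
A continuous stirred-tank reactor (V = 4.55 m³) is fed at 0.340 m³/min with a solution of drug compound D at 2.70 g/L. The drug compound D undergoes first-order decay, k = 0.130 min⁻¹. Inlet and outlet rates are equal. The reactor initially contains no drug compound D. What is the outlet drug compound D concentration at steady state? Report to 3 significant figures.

Species balance: V dC/dt = Q C_in − Q C − k V C.
Steady state (dC/dt = 0): C_ss = Q C_in/(Q + kV) = C_in/(1 + kV/Q).
C_ss = 0.340·2.70/(0.340 + 0.130·4.55) = 0.91800/0.93150 = 0.98551 g/L.

0.986 g/L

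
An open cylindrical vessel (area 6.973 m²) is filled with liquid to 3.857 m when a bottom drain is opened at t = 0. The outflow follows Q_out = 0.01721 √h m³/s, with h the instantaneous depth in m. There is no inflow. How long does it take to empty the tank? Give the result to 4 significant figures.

A dh/dt = −Q_out = −0.01721 √h.
Separate and integrate: 2(√h − √h₀) = −(0.01721/A) t.
Tank is empty when √h = 0: t_empty = 2A√h₀/0.01721.
t_empty = 2·6.973·√3.857/0.01721 = 13.9460·1.96392/0.01721 = 1591.45 s.

1591 s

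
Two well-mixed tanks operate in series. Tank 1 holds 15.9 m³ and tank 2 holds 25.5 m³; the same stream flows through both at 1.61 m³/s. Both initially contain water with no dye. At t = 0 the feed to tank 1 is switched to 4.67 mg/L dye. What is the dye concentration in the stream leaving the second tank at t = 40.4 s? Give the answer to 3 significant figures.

Time constants: τᵢ = Vᵢ/Q for each well-mixed tank.
τ₁ = 15.9/1.61 = 9.8758 s; τ₂ = 25.5/1.61 = 15.839 s.
Tank 1: C₁ = C_in(1 − e^(−t/τ₁)). Tank 2 (τ₁ ≠ τ₂): C₂ = C_in[1 − (τ₁ e^(−t/τ₁) − τ₂ e^(−t/τ₂))/(τ₁ − τ₂)].
At t = 40.4: e^(−t/τ₁) = 0.016726, e^(−t/τ₂) = 0.078024.
C₂ = 4.67·[1 − (9.8758·0.016726 − 15.839·0.078024)/(-5.9627)] = 4.67·0.82045 = 3.8315 mg/L.

3.83 mg/L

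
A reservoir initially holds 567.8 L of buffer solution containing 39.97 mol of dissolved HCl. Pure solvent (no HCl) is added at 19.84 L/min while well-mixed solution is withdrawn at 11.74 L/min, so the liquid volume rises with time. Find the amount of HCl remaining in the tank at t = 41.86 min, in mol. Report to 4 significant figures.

Total volume: dV/dt = Q_in − Q_out = 8.10000 L/min, so V(t) = 567.8 + 8.10000 t and V(41.86) = 906.866 L.
Solute balance: dm/dt = 0 − Q_out C = −Q_out m/V(t).
dm/m = −Q_out dt/(V₀ + 8.10000 t); integrating gives ln(m/m₀) = −(Q_out/(Q_in−Q_out)) ln(V/V₀).
m = m₀ (V₀/V)^(Q_out/(Q_in−Q_out)) = 39.97 × (567.8/906.866)^(1.44938) = 20.2771 mol.

20.28 mol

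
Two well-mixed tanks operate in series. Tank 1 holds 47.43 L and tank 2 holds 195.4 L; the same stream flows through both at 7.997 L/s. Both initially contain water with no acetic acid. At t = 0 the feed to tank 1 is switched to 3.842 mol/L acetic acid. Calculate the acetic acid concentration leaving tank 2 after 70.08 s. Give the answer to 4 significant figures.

Each tank obeys Vᵢ dCᵢ/dt = Q(Cᵢ₋₁ − Cᵢ), so τᵢ = Vᵢ/Q.
τ₁ = 47.43/7.997 = 5.93097 s; τ₂ = 195.4/7.997 = 24.4342 s.
Solving the cascade with C₁(0)=C₂(0)=0 gives C₂(t) = C_in[1 − (τ₁ e^(−t/τ₁) − τ₂ e^(−t/τ₂))/(τ₁ − τ₂)].
At t = 70.08: e^(−t/τ₁) = 7.38593e-06, e^(−t/τ₂) = 0.0568059.
C₂ = 3.842·[1 − (5.93097·7.38593e-06 − 24.4342·0.0568059)/(-18.5032)] = 3.842·0.924988 = 3.55380 mol/L.

3.554 mol/L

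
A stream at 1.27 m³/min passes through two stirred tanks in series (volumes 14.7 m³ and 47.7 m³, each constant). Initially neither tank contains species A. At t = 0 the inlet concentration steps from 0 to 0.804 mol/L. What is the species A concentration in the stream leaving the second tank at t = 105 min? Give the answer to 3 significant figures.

Each tank obeys Vᵢ dCᵢ/dt = Q(Cᵢ₋₁ − Cᵢ), so τᵢ = Vᵢ/Q.
τ₁ = 14.7/1.27 = 11.575 min; τ₂ = 47.7/1.27 = 37.559 min.
Solving the cascade with C₁(0)=C₂(0)=0 gives C₂(t) = C_in[1 − (τ₁ e^(−t/τ₁) − τ₂ e^(−t/τ₂))/(τ₁ − τ₂)].
At t = 105: e^(−t/τ₁) = 0.00011490, e^(−t/τ₂) = 0.061078.
C₂ = 0.804·[1 − (11.575·0.00011490 − 37.559·0.061078)/(-25.984)] = 0.804·0.91177 = 0.73306 mol/L.

0.733 mol/L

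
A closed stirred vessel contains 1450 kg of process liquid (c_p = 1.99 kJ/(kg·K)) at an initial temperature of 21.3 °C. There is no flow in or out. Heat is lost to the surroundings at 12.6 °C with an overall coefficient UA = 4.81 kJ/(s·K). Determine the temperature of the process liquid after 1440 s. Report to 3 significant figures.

Energy balance: M c_p dT/dt = −UA(T − T_amb).
dT/dt = (T_ss − T)/τ with T_ss = T_amb = 12.600 °C, τ = M c_p/UA = 1450·1.99/4.81 = 599.90 s.
Integrating: T(t) = T_ss + (T₀ − T_ss) e^(−t/τ).
T(1440) = 12.600 + (8.7000)·0.090680 = 13.389 °C.

13.4 °C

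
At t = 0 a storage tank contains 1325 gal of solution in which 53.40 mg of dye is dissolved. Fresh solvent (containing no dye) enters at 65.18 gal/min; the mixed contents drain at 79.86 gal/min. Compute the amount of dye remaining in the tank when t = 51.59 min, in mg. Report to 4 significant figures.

Total volume: dV/dt = Q_in − Q_out = -14.6800 gal/min, so V(t) = 1325 − 14.6800 t and V(51.59) = 567.659 gal.
Species balance (pure solvent in): dm/dt = −Q_out · m/V(t).
Separate: dm/m = −Q_out dt/V(t) ⇒ ln(m/m₀) = −(Q_out/(Q_in−Q_out)) ln(V/V₀).
m = m₀ (V₀/V)^(Q_out/(Q_in−Q_out)) = 53.40 × (1325/567.659)^(-5.44005) = 0.530765 mg.

0.5308 mg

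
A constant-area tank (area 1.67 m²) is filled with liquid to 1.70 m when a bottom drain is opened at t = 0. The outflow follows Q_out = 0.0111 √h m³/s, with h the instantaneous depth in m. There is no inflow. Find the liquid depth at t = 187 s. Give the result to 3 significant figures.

With no inflow, A dh/dt = −0.0111 √h.
Separate and integrate: 2(√h − √h₀) = −(0.0111/A) t.
√h = √1.70 − 0.0111·187/(2·1.67) = 1.3038 − 0.62147 = 0.68237.
h = 0.68237² = 0.46563 m.

0.466 m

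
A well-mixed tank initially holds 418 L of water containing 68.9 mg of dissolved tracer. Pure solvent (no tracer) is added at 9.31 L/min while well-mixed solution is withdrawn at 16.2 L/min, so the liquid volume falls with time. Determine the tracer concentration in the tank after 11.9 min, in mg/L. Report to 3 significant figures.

Let m(t) be the amount of tracer. Volume: V(t) = V₀ + (Q_in − Q_out) t = 418 − 6.8900 t; V(11.9) = 336.01 L.
No tracer enters, so dm/dt = −Q_out · (m/V).
Separate: dm/m = −Q_out dt/V(t) ⇒ ln(m/m₀) = −(Q_out/(Q_in−Q_out)) ln(V/V₀).
m = m₀ (V₀/V)^(Q_out/(Q_in−Q_out)) = 68.9 × (418/336.01)^(-2.3512) = 41.235 mg.
C = m/V = 41.235/336.01 = 0.12272 mg/L.

0.123 mg/L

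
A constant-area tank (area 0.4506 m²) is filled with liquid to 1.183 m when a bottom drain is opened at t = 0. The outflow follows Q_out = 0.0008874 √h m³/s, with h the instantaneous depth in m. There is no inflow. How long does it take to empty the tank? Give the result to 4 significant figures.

1105 s

With no inflow, A dh/dt = −0.0008874 √h.
This is separable: 2 d(√h)/dt = −0.0008874/A, so √h = √h₀ − (0.0008874/(2A)) t.
Set h = 0: 2√h₀ = (0.0008874/A) t_empty ⇒ t_empty = 2A√h₀/0.0008874.
t_empty = 2·0.4506·√1.183/0.0008874 = 0.901200·1.08766/0.0008874 = 1104.57 s.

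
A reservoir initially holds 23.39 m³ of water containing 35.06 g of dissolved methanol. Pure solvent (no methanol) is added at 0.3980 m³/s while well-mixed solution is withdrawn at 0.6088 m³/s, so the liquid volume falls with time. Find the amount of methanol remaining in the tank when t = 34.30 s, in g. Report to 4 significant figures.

12.05 g

Total volume: dV/dt = Q_in − Q_out = -0.210800 m³/s, so V(t) = 23.39 − 0.210800 t and V(34.30) = 16.1596 m³.
Solute balance: dm/dt = 0 − Q_out C = −Q_out m/V(t).
dm/m = −Q_out dt/(V₀ − 0.210800 t); integrating gives ln(m/m₀) = −(Q_out/(Q_in−Q_out)) ln(V/V₀).
m = m₀ (V₀/V)^(Q_out/(Q_in−Q_out)) = 35.06 × (23.39/16.1596)^(-2.88805) = 12.0501 g.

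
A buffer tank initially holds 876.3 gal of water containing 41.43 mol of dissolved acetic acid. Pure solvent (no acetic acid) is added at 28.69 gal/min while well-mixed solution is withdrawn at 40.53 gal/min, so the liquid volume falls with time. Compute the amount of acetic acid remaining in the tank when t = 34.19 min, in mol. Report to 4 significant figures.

Let m(t) be the amount of acetic acid. Volume: V(t) = V₀ + (Q_in − Q_out) t = 876.3 − 11.8400 t; V(34.19) = 471.490 gal.
Solute balance: dm/dt = 0 − Q_out C = −Q_out m/V(t).
dm/m = −Q_out dt/(V₀ − 11.8400 t); integrating gives ln(m/m₀) = −(Q_out/(Q_in−Q_out)) ln(V/V₀).
m = m₀ (V₀/V)^(Q_out/(Q_in−Q_out)) = 41.43 × (876.3/471.490)^(-3.42314) = 4.96448 mol.

4.964 mol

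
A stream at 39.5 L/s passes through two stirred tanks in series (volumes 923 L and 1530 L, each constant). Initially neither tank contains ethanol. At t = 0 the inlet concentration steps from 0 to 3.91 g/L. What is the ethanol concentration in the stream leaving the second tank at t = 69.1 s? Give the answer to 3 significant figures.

Each tank obeys Vᵢ dCᵢ/dt = Q(Cᵢ₋₁ − Cᵢ), so τᵢ = Vᵢ/Q.
τ₁ = 923/39.5 = 23.367 s; τ₂ = 1530/39.5 = 38.734 s.
Tank 1: C₁ = C_in(1 − e^(−t/τ₁)). Tank 2 (τ₁ ≠ τ₂): C₂ = C_in[1 − (τ₁ e^(−t/τ₁) − τ₂ e^(−t/τ₂))/(τ₁ − τ₂)].
At t = 69.1: e^(−t/τ₁) = 0.051967, e^(−t/τ₂) = 0.16797.
C₂ = 3.91·[1 − (23.367·0.051967 − 38.734·0.16797)/(-15.367)] = 3.91·0.65563 = 2.5635 g/L.

2.56 g/L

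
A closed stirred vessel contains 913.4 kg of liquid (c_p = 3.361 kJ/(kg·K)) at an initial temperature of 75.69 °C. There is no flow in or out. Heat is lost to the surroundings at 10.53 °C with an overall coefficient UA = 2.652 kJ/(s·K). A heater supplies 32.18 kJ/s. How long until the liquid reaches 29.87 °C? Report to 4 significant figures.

2310 s

M c_p dT/dt = −UA(T − T_amb) + Q̇.
τ = M c_p/UA = 1157.59 s; T_ss = T_amb + Q̇/UA = 10.53 + 32.18/2.652 = 22.6642 °C.
T(t) = T_ss + (T₀ − T_ss)e^(−t/τ); set T = 29.87:
t = −τ ln[(T − T_ss)/(T₀ − T_ss)] = −1157.59 · ln(0.135892) = 2310.44 s.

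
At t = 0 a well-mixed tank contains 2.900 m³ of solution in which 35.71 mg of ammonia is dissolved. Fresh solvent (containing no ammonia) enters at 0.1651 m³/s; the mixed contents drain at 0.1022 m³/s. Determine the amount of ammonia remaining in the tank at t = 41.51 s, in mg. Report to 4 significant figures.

12.58 mg

Let m(t) be the amount of ammonia. Volume: V(t) = V₀ + (Q_in − Q_out) t = 2.900 + 0.0629000 t; V(41.51) = 5.51098 m³.
Solute balance: dm/dt = 0 − Q_out C = −Q_out m/V(t).
Separate: dm/m = −Q_out dt/V(t) ⇒ ln(m/m₀) = −(Q_out/(Q_in−Q_out)) ln(V/V₀).
m = m₀ (V₀/V)^(Q_out/(Q_in−Q_out)) = 35.71 × (2.900/5.51098)^(1.62480) = 12.5819 mg.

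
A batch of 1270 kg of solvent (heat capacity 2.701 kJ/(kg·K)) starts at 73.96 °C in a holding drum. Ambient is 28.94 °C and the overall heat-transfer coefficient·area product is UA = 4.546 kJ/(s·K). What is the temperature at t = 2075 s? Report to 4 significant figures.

Unsteady energy balance on the tank contents: M c_p dT/dt = −UA(T − T_amb).
dT/dt = (T_ss − T)/τ with T_ss = T_amb = 28.9400 °C, τ = M c_p/UA = 1270·2.701/4.546 = 754.569 s.
Integrating: T(t) = T_ss + (T₀ − T_ss) e^(−t/τ).
T(2075) = 28.9400 + (45.0200)·0.0639333 = 31.8183 °C.

31.82 °C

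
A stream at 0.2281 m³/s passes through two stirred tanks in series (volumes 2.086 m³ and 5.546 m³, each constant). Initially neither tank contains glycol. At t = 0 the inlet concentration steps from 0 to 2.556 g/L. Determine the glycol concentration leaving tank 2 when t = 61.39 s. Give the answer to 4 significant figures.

Species balance on tank i: dCᵢ/dt = (Cᵢ₋₁ − Cᵢ)/τᵢ with τᵢ = Vᵢ/Q.
τ₁ = 2.086/0.2281 = 9.14511 s; τ₂ = 5.546/0.2281 = 24.3139 s.
Solving the cascade with C₁(0)=C₂(0)=0 gives C₂(t) = C_in[1 − (τ₁ e^(−t/τ₁) − τ₂ e^(−t/τ₂))/(τ₁ − τ₂)].
At t = 61.39: e^(−t/τ₁) = 0.00121516, e^(−t/τ₂) = 0.0800668.
C₂ = 2.556·[1 − (9.14511·0.00121516 − 24.3139·0.0800668)/(-15.1688)] = 2.556·0.872394 = 2.22984 g/L.

2.230 g/L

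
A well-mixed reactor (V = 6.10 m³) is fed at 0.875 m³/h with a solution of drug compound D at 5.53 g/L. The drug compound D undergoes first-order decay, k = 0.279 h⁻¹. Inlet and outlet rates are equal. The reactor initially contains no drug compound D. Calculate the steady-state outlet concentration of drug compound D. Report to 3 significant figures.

V dC/dt = Q(C_in − C) − k V C.
At steady state: 0 = Q C_in − (Q + kV) C_ss, so C_ss = Q C_in/(Q + kV).
C_ss = 0.875·5.53/(0.875 + 0.279·6.10) = 4.8388/2.5769 = 1.8777 g/L.

1.88 g/L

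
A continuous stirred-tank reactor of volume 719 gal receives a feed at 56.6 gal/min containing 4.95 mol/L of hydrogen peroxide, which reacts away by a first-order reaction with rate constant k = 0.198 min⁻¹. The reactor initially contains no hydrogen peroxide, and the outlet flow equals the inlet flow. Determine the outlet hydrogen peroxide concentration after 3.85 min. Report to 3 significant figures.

V dC/dt = Q(C_in − C) − k V C.
This is linear with rate a = Q/V + k = 0.27672 min⁻¹.
C_ss = Q C_in/(Q + kV) = 1.4082 mol/L; C(t) = C_ss + (C₀ − C_ss) e^(−a t).
C(3.85) = 1.4082 + (-1.4082)·e^(−0.27672·3.85) = 1.4082 + (-1.4082)·0.34460 = 0.92291 mol/L.

0.923 mol/L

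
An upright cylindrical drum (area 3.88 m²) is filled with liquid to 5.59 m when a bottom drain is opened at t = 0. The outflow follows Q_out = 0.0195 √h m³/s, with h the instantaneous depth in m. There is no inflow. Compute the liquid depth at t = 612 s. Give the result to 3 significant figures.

Volume balance on the tank: A dh/dt = −0.0195 √h.
This is separable: 2 d(√h)/dt = −0.0195/A, so √h = √h₀ − (0.0195/(2A)) t.
√h = √5.59 − 0.0195·612/(2·3.88) = 2.3643 − 1.5379 = 0.82643.
h = 0.82643² = 0.68299 m.

0.683 m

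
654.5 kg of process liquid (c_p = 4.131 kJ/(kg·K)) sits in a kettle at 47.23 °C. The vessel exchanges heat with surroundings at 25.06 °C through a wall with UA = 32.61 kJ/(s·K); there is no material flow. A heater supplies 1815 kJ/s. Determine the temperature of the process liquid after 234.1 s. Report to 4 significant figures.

78.73 °C

Energy balance: M c_p dT/dt = −UA(T − T_amb) + Q̇.
dT/dt = (T_ss − T)/τ with T_ss = T_amb + Q̇/UA = 25.06 + 1815/32.61 = 80.7178 °C, τ = M c_p/UA = 654.5·4.131/32.61 = 82.9114 s.
Integrating: T(t) = T_ss + (T₀ − T_ss) e^(−t/τ).
T(234.1) = 80.7178 + (-33.4878)·0.0593979 = 78.7287 °C.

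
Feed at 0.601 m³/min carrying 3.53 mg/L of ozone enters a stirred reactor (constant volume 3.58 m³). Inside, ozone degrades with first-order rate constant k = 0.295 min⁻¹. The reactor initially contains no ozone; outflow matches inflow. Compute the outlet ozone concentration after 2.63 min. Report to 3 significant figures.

V dC/dt = Q(C_in − C) − k V C.
This is linear with rate a = Q/V + k = 0.46288 min⁻¹.
C_ss = Q C_in/(Q + kV) = 1.2803 mg/L; C(t) = C_ss + (C₀ − C_ss) e^(−a t).
C(2.63) = 1.2803 + (-1.2803)·e^(−0.46288·2.63) = 1.2803 + (-1.2803)·0.29601 = 0.90130 mg/L.

0.901 mg/L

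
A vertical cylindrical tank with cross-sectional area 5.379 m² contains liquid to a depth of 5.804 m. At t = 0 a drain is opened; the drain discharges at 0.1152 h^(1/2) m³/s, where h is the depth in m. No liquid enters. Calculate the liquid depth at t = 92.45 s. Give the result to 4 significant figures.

Mass balance (ρ constant): A dh/dt = −0.1152 √h.
∫ h^(−1/2) dh = −(0.1152/A) ∫ dt, giving 2√h = 2√h₀ − (0.1152/A) t.
√h = √5.804 − 0.1152·92.45/(2·5.379) = 2.40915 − 0.989983 = 1.41917.
h = 1.41917² = 2.01403 m.

2.014 m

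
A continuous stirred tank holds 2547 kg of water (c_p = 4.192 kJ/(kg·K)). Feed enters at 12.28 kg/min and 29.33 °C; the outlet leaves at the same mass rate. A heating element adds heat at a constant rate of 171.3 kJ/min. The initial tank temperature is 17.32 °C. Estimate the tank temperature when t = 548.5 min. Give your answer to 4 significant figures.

31.57 °C

M c_p dT/dt = ṁ c_p (T_in − T) + Q̇.
Rearrange: dT/dt = (T_ss − T)/τ with τ = M/ṁ = 207.410 min and T_ss = T_in + Q̇/(ṁ c_p) = 32.6577 °C.
This is linear first-order; T(t) = T_ss + (T₀ − T_ss) e^(−t/τ).
T(548.5) = 32.6577 + (-15.3377)·e^(−548.5/207.410) = 32.6577 + (-15.3377)·0.0710398 = 31.5681 °C.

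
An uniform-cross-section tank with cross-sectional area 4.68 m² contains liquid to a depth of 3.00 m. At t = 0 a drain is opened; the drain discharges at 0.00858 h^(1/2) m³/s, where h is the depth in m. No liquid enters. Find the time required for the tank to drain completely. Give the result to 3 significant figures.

1890 s

Unsteady balance on liquid volume: A dh/dt = −0.00858 √h.
∫ h^(−1/2) dh = −(0.00858/A) ∫ dt, giving 2√h = 2√h₀ − (0.00858/A) t.
Set h = 0: 2√h₀ = (0.00858/A) t_empty ⇒ t_empty = 2A√h₀/0.00858.
t_empty = 2·4.68·√3.00/0.00858 = 9.3600·1.7321/0.00858 = 1889.5 s.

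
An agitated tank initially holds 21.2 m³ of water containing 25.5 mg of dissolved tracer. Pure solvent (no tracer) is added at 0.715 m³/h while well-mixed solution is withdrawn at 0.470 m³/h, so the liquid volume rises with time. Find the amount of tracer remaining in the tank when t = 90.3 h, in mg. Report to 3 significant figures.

Total volume: dV/dt = Q_in − Q_out = 0.24500 m³/h, so V(t) = 21.2 + 0.24500 t and V(90.3) = 43.323 m³.
No tracer enters, so dm/dt = −Q_out · (m/V).
Separate: dm/m = −Q_out dt/V(t) ⇒ ln(m/m₀) = −(Q_out/(Q_in−Q_out)) ln(V/V₀).
m = m₀ (V₀/V)^(Q_out/(Q_in−Q_out)) = 25.5 × (21.2/43.323)^(1.9184) = 6.4730 mg.

6.47 mg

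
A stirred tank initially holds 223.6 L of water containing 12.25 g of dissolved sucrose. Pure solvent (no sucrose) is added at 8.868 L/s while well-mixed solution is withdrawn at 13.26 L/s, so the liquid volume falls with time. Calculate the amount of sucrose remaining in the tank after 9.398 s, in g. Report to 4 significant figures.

6.615 g

Total volume: dV/dt = Q_in − Q_out = -4.39200 L/s, so V(t) = 223.6 − 4.39200 t and V(9.398) = 182.324 L.
No sucrose enters, so dm/dt = −Q_out · (m/V).
Separate: dm/m = −Q_out dt/V(t) ⇒ ln(m/m₀) = −(Q_out/(Q_in−Q_out)) ln(V/V₀).
m = m₀ (V₀/V)^(Q_out/(Q_in−Q_out)) = 12.25 × (223.6/182.324)^(-3.01913) = 6.61541 g.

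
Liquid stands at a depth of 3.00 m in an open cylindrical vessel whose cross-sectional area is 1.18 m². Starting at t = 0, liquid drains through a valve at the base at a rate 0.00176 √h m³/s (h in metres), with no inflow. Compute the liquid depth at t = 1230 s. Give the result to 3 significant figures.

0.664 m

A dh/dt = −Q_out = −0.00176 √h.
Separate and integrate: 2(√h − √h₀) = −(0.00176/A) t.
√h = √3.00 − 0.00176·1230/(2·1.18) = 1.7321 − 0.91729 = 0.81476.
h = 0.81476² = 0.66384 m.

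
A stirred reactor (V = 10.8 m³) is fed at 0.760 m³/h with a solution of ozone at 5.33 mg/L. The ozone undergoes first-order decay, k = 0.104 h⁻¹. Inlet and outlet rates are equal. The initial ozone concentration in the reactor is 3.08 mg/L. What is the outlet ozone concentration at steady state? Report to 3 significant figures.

V dC/dt = Q(C_in − C) − k V C.
Steady state (dC/dt = 0): C_ss = Q C_in/(Q + kV) = C_in/(1 + kV/Q).
C_ss = 0.760·5.33/(0.760 + 0.104·10.8) = 4.0508/1.8832 = 2.1510 mg/L.

2.15 mg/L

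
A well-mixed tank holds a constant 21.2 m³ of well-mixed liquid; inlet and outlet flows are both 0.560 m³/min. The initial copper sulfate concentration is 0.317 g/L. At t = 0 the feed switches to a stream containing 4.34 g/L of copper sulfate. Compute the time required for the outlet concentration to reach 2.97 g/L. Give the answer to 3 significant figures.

Species balance: V dC/dt = Q(C_in − C) ⇒ τ = V/Q = 37.857 min.
C(t) = C_in + (C₀ − C_in) e^(−t/τ). Set C = 2.97 and solve for t:
e^(−t/τ) = (C − C_in)/(C₀ − C_in) = (2.97 − 4.34)/(0.317 − 4.34) = 0.34054
t = −τ ln(…) = 37.857 × 1.0772 = 40.780 min.

40.8 min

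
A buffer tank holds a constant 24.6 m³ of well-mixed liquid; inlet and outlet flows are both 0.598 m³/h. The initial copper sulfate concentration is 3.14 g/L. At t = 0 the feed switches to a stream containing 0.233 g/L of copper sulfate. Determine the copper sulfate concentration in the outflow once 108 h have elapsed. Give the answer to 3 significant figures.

Unsteady species balance (constant V, well mixed): V dC/dt = Q(C_in − C).
So dC/dt = (C_in − C)/τ with τ = V/Q = 24.6/0.598 = 41.137 h.
Solution: C(t) = C_in + (C₀ − C_in) e^(−t/τ).
C(108) = 0.233 + (3.14 − 0.233)·e^(−108/41.137) = 0.233 + (2.9070)·0.072413 = 0.44351 g/L.

0.444 g/L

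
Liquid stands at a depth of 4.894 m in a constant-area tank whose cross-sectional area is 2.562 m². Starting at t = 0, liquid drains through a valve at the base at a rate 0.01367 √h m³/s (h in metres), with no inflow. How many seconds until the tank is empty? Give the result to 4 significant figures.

With no inflow, A dh/dt = −0.01367 √h.
This is separable: 2 d(√h)/dt = −0.01367/A, so √h = √h₀ − (0.01367/(2A)) t.
Tank is empty when √h = 0: t_empty = 2A√h₀/0.01367.
t_empty = 2·2.562·√4.894/0.01367 = 5.12400·2.21224/0.01367 = 829.225 s.

829.2 s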